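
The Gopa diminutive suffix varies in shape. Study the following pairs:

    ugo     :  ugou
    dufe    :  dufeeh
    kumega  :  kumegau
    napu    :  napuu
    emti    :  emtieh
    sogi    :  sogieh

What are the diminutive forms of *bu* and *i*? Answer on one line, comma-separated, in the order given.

buu, ieh

The alternation tracks the last vowel of the stem — -eh when the last vowel of the stem is a front vowel (*dufe*, *emti*, *sogi*); -u when the last vowel of the stem is a back vowel (*ugo*, *kumega*, *napu*).
*bu*: last vowel = /u/, a back vowel → -u → *buu*.
The last vowel of *i* is /i/, which is a front vowel, so the suffix is -eh, giving *ieh*.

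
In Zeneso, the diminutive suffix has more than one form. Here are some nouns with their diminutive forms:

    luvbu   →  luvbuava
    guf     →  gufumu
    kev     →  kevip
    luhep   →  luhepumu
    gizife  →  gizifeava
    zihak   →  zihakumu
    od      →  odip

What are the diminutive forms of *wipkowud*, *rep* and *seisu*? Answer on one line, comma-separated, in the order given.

Looking at the final sound of each stem: -umu when the stem ends in a voiceless consonant (*guf*, *luhep*, *zihak*); -ip when the stem ends in a voiced consonant (*kev*, *od*); -ava when the stem ends in a vowel (*luvbu*, *gizife*).
*wipkowud*: final sound = /d/, a voiced consonant → -ip → *wipkowudip*.
The final sound of *rep* is /p/, which is a voiceless consonant, so the suffix is -umu, giving *repumu*.
*seisu* — final sound /u/ (a vowel) → -ava → *seisuava*.

wipkowudip, repumu, seisuava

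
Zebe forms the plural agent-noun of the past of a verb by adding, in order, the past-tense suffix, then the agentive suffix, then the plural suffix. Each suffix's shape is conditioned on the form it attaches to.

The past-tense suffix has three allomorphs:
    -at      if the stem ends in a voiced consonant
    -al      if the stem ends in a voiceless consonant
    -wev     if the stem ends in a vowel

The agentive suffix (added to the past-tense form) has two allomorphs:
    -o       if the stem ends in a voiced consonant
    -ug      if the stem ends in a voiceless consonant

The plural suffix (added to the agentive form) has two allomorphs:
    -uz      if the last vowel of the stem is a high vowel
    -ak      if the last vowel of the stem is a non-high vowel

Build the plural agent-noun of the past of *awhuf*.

awhufaloak

*awhuf*: final sound = /f/, a voiceless consonant → -al → *awhufal*.
The past-tense form *awhufal* — final consonant /l/ (voiced) → -o → *awhufalo*.
The agentive form *awhufalo*: last vowel = /o/, a non-high vowel → -ak → *awhufaloak*.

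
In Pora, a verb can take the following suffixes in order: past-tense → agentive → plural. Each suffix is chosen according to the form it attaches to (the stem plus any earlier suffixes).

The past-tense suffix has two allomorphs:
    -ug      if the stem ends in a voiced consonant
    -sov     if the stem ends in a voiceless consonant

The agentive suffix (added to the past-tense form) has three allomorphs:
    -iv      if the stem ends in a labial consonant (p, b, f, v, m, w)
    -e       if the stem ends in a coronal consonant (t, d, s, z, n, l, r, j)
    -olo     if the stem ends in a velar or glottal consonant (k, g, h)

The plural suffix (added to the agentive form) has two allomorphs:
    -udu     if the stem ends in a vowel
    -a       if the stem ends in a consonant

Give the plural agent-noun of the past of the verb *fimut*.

*fimut* — final consonant /t/ (voiceless) → -sov → *fimutsov*.
The past-tense form *fimutsov*: final consonant = /v/, labial → -iv → *fimutsoviv*.
The final sound of the agentive form *fimutsoviv* is /v/, which is a consonant, so the plural suffix is -a, giving *fimutsoviva*.

fimutsoviva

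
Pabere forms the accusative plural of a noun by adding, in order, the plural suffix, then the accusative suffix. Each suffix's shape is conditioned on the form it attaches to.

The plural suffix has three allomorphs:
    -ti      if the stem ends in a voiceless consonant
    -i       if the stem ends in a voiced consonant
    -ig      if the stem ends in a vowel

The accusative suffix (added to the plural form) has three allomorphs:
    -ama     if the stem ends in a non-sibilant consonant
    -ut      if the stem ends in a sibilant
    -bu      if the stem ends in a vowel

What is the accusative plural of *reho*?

rehoigama

Since the final sound of *reho* is /o/ (a vowel), it takes -ig, giving *rehoig*.
Since the final sound of the plural form *rehoig* is /g/ (a non-sibilant consonant), it takes -ama, giving *rehoigama*.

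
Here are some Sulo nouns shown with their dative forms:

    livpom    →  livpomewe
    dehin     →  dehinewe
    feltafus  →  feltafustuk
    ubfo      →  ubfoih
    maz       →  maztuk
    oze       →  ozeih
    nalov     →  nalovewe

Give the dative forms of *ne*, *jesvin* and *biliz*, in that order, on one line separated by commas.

neih, jesvinewe, biliztuk

Looking at the final sound of each stem: -tuk when the stem ends in a sibilant (*feltafus*, *maz*); -ewe when the stem ends in a non-sibilant consonant (*livpom*, *dehin*, *nalov*); -ih when the stem ends in a vowel (*ubfo*, *oze*).
Since the final sound of *ne* is /e/ (a vowel), it takes -ih, giving *neih*.
*jesvin*: final sound = /n/, a non-sibilant consonant → -ewe → *jesvinewe*.
*biliz*: final sound = /z/, a sibilant → -tuk → *biliztuk*.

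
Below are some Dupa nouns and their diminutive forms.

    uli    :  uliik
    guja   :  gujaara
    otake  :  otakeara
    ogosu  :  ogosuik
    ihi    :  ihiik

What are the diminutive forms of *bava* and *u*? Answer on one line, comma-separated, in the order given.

The suffix is conditioned by the last vowel: -ik when the last vowel of the stem is a high vowel (*uli*, *ogosu*, *ihi*); -ara when the last vowel of the stem is a non-high vowel (*guja*, *otake*).
Since the last vowel of *bava* is /a/ (a non-high vowel), it takes -ara, giving *bavaara*.
Since the last vowel of *u* is /u/ (a high vowel), it takes -ik, giving *uik*.

bavaara, uik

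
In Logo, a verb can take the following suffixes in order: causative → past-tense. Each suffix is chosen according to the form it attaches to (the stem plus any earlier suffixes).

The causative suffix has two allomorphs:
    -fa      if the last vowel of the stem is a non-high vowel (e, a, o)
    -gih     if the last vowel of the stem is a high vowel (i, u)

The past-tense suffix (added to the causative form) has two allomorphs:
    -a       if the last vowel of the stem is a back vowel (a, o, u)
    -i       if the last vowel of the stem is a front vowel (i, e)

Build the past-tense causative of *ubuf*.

ubufgihi

Since the last vowel of *ubuf* is /u/ (a high vowel), it takes -gih, giving *ubufgih*.
The last vowel of the causative form *ubufgih* is /i/, which is a front vowel, so the past-tense suffix is -i, giving *ubufgihi*.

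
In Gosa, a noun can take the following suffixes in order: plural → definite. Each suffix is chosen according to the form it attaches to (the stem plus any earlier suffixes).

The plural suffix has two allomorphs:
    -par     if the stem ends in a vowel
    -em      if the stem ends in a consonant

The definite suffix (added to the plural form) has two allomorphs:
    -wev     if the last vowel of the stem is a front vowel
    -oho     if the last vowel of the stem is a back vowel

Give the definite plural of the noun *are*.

areparoho

*are* — final sound /e/ (a vowel) → -par → *arepar*.
The plural form *arepar*: last vowel = /a/, a back vowel → -oho → *areparoho*.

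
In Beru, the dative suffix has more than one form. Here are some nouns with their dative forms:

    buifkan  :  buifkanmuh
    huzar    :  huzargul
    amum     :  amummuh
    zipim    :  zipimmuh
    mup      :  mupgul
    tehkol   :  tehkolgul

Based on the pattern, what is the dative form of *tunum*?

tunummuh

Looking at the final consonant of each stem: -muh when the stem ends in a nasal (*buifkan*, *amum*, *zipim*); -gul when the stem ends in a non-nasal consonant (*huzar*, *mup*, *tehkol*).
*tunum*: final consonant = /m/, a nasal → -muh → *tunummuh*.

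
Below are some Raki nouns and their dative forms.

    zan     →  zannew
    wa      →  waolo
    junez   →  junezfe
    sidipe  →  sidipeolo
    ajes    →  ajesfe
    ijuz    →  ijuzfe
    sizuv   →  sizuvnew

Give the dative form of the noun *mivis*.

mivisfe

Looking at the final sound of each stem: -fe when the stem ends in a sibilant (*junez*, *ajes*, *ijuz*); -new when the stem ends in a non-sibilant consonant (*zan*, *sizuv*); -olo when the stem ends in a vowel (*wa*, *sidipe*).
*mivis* — final sound /s/ (a sibilant) → -fe → *mivisfe*.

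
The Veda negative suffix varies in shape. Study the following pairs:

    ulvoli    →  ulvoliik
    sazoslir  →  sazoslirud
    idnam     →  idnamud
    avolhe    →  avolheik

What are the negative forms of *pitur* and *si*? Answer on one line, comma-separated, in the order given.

Looking at the final sound of each stem: -ud when the stem ends in a consonant (*sazoslir*, *idnam*); -ik when the stem ends in a vowel (*ulvoli*, *avolhe*).
Since the final sound of *pitur* is /r/ (a consonant), it takes -ud, giving *piturud*.
*si* — final sound /i/ (a vowel) → -ik → *siik*.

piturud, siik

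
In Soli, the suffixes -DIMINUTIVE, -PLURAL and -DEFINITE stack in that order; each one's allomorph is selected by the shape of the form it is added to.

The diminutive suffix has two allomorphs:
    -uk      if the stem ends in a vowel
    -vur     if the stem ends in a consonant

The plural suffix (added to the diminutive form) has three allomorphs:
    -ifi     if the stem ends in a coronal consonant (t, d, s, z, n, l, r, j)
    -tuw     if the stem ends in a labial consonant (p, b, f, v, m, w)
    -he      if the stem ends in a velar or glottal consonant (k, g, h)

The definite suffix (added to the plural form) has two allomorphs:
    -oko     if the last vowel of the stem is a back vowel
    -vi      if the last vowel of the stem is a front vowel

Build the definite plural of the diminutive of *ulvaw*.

ulvawvurifivi

*ulvaw*: final sound = /w/, a consonant → -vur → *ulvawvur*.
The diminutive form *ulvawvur* — final consonant /r/ (coronal) → -ifi → *ulvawvurifi*.
The plural form *ulvawvurifi* — last vowel /i/ (a front vowel) → -vi → *ulvawvurifivi*.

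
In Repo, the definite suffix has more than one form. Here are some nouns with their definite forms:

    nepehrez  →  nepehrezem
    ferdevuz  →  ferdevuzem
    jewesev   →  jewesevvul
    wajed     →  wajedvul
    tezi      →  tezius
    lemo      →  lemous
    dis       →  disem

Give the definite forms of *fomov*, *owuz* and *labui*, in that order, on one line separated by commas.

The suffix is conditioned by the final sound: -em when the stem ends in a sibilant (*nepehrez*, *ferdevuz*, *dis*); -vul when the stem ends in a non-sibilant consonant (*jewesev*, *wajed*); -us when the stem ends in a vowel (*tezi*, *lemo*).
The final sound of *fomov* is /v/, which is a non-sibilant consonant, so the suffix is -vul, giving *fomovvul*.
Since the final sound of *owuz* is /z/ (a sibilant), it takes -em, giving *owuzem*.
*labui* — final sound /i/ (a vowel) → -us → *labuius*.

fomovvul, owuzem, labuius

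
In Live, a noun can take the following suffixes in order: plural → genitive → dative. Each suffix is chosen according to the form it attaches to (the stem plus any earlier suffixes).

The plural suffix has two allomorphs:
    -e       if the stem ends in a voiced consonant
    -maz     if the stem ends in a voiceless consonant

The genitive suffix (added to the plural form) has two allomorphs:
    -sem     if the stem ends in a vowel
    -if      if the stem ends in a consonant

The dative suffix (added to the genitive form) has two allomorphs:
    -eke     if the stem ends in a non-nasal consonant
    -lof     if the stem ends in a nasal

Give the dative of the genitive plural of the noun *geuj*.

*geuj* — final consonant /j/ (voiced) → -e → *geuje*.
The final sound of the plural form *geuje* is /e/, which is a vowel, so the genitive suffix is -sem, giving *geujesem*.
The final consonant of the genitive form *geujesem* is /m/, which is a nasal, so the dative suffix is -lof, giving *geujesemlof*.

geujesemlof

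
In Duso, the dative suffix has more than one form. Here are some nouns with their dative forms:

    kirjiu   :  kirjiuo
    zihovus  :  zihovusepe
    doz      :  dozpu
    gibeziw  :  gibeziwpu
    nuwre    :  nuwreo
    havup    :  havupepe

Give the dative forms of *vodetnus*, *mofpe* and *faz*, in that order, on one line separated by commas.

The alternation tracks the final sound of the stem — -epe when the stem ends in a voiceless consonant (*zihovus*, *havup*); -pu when the stem ends in a voiced consonant (*doz*, *gibeziw*); -o when the stem ends in a vowel (*kirjiu*, *nuwre*).
*vodetnus* — final sound /s/ (a voiceless consonant) → -epe → *vodetnusepe*.
*mofpe* — final sound /e/ (a vowel) → -o → *mofpeo*.
Since the final sound of *faz* is /z/ (a voiced consonant), it takes -pu, giving *fazpu*.

vodetnusepe, mofpeo, fazpu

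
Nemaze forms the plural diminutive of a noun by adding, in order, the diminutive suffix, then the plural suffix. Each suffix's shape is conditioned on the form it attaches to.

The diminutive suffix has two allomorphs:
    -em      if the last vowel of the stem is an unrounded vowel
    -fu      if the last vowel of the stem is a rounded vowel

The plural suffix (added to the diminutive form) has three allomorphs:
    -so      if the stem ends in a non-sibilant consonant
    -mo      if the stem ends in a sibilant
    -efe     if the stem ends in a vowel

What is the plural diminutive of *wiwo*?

The last vowel of *wiwo* is /o/, which is a rounded vowel, so the diminutive suffix is -fu, giving *wiwofu*.
The final sound of the diminutive form *wiwofu* is /u/, which is a vowel, so the plural suffix is -efe, giving *wiwofuefe*.

wiwofuefe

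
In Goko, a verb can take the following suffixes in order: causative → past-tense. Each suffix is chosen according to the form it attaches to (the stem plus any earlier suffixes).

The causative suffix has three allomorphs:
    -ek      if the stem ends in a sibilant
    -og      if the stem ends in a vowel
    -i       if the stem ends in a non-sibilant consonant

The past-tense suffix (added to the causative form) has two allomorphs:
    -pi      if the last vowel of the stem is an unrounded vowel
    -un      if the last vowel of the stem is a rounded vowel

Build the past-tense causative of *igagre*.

*igagre* — final sound /e/ (a vowel) → -og → *igagreog*.
Since the last vowel of the causative form *igagreog* is /o/ (a rounded vowel), it takes -un, giving *igagreogun*.

igagreogun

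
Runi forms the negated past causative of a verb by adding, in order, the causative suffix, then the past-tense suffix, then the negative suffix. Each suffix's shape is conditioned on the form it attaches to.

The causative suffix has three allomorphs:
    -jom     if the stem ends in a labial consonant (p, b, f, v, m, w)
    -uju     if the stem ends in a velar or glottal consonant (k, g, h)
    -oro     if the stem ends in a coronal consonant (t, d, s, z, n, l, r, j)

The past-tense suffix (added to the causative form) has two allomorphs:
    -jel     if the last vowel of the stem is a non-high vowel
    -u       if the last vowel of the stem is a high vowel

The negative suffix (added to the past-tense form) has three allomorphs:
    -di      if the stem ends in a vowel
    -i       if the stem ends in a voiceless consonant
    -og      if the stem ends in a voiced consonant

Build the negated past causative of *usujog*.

*usujog* — final consonant /g/ (velar/glottal) → -uju → *usujoguju*.
The last vowel of the causative form *usujoguju* is /u/, which is a high vowel, so the past-tense suffix is -u, giving *usujogujuu*.
The past-tense form *usujogujuu*: final sound = /u/, a vowel → -di → *usujogujuudi*.

usujogujuudi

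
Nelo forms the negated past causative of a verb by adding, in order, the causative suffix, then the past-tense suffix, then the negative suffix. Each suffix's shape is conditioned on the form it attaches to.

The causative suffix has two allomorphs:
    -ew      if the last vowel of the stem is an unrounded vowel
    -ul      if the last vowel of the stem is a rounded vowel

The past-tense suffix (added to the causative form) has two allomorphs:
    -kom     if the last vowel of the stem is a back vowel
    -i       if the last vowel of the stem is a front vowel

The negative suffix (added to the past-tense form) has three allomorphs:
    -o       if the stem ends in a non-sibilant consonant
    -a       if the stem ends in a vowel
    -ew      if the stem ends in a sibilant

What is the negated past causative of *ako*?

akoulkomo

*ako* — last vowel /o/ (a rounded vowel) → -ul → *akoul*.
The last vowel of the causative form *akoul* is /u/, which is a back vowel, so the past-tense suffix is -kom, giving *akoulkom*.
The past-tense form *akoulkom* — final sound /m/ (a non-sibilant consonant) → -o → *akoulkomo*.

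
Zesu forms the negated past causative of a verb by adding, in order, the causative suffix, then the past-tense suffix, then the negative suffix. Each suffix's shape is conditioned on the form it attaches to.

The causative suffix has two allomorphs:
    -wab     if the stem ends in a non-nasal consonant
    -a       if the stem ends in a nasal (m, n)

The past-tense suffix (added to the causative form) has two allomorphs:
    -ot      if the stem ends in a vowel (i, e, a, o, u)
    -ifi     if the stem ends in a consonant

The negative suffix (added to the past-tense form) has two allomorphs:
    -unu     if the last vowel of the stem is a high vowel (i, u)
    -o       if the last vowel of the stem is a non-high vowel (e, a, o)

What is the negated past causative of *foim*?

The final consonant of *foim* is /m/, which is a nasal, so the causative suffix is -a, giving *foima*.
The final sound of the causative form *foima* is /a/, which is a vowel, so the past-tense suffix is -ot, giving *foimaot*.
The past-tense form *foimaot* — last vowel /o/ (a non-high vowel) → -o → *foimaoto*.

foimaoto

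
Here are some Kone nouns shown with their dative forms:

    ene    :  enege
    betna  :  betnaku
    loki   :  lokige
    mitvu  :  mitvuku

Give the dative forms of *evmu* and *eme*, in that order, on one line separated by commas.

The alternation tracks the last vowel of the stem — -ge when the last vowel of the stem is a front vowel (*ene*, *loki*); -ku when the last vowel of the stem is a back vowel (*betna*, *mitvu*).
*evmu*: last vowel = /u/, a back vowel → -ku → *evmuku*.
*eme*: last vowel = /e/, a front vowel → -ge → *emege*.

evmuku, emege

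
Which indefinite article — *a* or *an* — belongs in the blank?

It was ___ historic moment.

a

The indefinite article is chosen by the initial *sound* of the following word, not its spelling.
*historic* begins with the sound /h/ (h is pronounced in standard usage) — a consonant sound.
So the article is *a*: It was a historic moment.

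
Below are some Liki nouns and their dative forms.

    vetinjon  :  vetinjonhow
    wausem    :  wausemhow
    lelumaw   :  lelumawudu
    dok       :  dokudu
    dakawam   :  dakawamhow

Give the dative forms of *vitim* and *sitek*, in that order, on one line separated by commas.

The alternation tracks the final consonant of the stem — -how when the stem ends in a nasal (*vetinjon*, *wausem*, *dakawam*); -udu when the stem ends in a non-nasal consonant (*lelumaw*, *dok*).
*vitim* — final consonant /m/ (a nasal) → -how → *vitimhow*.
Since the final consonant of *sitek* is /k/ (non-nasal), it takes -udu, giving *sitekudu*.

vitimhow, sitekudu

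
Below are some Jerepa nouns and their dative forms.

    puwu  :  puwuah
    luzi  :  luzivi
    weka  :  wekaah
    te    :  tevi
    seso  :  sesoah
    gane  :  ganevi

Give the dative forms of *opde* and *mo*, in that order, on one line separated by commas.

opdevi, moah

The suffix is conditioned by the last vowel: -vi when the last vowel of the stem is a front vowel (*luzi*, *te*, *gane*); -ah when the last vowel of the stem is a back vowel (*puwu*, *weka*, *seso*).
*opde*: last vowel = /e/, a front vowel → -vi → *opdevi*.
*mo*: last vowel = /o/, a back vowel → -ah → *moah*.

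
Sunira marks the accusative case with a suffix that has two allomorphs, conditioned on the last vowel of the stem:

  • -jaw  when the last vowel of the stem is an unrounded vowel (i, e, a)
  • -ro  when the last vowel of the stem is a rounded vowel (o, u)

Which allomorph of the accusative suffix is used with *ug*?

-ro

*ug*: last vowel = /u/, a rounded vowel → -ro.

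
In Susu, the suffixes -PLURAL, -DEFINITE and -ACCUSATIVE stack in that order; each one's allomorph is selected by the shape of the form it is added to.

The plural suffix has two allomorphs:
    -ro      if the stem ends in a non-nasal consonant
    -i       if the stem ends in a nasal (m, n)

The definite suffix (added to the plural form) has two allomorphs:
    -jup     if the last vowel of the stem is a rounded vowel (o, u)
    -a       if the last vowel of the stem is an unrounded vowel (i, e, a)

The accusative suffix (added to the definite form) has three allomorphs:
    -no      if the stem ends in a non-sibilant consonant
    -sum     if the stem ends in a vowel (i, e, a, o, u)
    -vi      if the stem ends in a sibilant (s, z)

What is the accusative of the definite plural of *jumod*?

jumodrojupno

The final consonant of *jumod* is /d/, which is non-nasal, so the plural suffix is -ro, giving *jumodro*.
The last vowel of the plural form *jumodro* is /o/, which is a rounded vowel, so the definite suffix is -jup, giving *jumodrojup*.
The final sound of the definite form *jumodrojup* is /p/, which is a non-sibilant consonant, so the accusative suffix is -no, giving *jumodrojupno*.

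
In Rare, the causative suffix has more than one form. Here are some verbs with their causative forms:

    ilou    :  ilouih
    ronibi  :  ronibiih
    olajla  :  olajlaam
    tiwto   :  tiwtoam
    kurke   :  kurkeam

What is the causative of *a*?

aam

The suffix is conditioned by the last vowel: -ih when the last vowel of the stem is a high vowel (*ilou*, *ronibi*); -am when the last vowel of the stem is a non-high vowel (*olajla*, *tiwto*, *kurke*).
*a*: last vowel = /a/, a non-high vowel → -am → *aam*.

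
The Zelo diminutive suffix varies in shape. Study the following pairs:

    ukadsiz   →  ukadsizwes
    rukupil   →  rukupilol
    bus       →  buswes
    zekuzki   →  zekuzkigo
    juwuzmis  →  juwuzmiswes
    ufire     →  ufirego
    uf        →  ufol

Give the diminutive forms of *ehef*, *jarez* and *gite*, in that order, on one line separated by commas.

ehefol, jarezwes, gitego

The suffix is conditioned by the final sound: -wes when the stem ends in a sibilant (*ukadsiz*, *bus*, *juwuzmis*); -ol when the stem ends in a non-sibilant consonant (*rukupil*, *uf*); -go when the stem ends in a vowel (*zekuzki*, *ufire*).
*ehef* — final sound /f/ (a non-sibilant consonant) → -ol → *ehefol*.
The final sound of *jarez* is /z/, which is a sibilant, so the suffix is -wes, giving *jarezwes*.
*gite*: final sound = /e/, a vowel → -go → *gitego*.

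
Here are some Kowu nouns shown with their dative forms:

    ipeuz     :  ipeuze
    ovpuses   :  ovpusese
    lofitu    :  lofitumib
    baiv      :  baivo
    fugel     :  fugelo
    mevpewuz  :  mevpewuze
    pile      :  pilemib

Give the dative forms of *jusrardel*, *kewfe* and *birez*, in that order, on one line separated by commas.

The pattern is sibilance of the final sound: -e when the stem ends in a sibilant (*ipeuz*, *ovpuses*, *mevpewuz*); -o when the stem ends in a non-sibilant consonant (*baiv*, *fugel*); -mib when the stem ends in a vowel (*lofitu*, *pile*).
The final sound of *jusrardel* is /l/, which is a non-sibilant consonant, so the suffix is -o, giving *jusrardelo*.
The final sound of *kewfe* is /e/, which is a vowel, so the suffix is -mib, giving *kewfemib*.
*birez*: final sound = /z/, a sibilant → -e → *bireze*.

jusrardelo, kewfemib, bireze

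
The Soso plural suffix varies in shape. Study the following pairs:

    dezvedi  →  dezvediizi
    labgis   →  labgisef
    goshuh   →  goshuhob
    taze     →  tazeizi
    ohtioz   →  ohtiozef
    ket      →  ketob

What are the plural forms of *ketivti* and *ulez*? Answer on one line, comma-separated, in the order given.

ketivtiizi, ulezef

The suffix is conditioned by the final sound: -ef when the stem ends in a sibilant (*labgis*, *ohtioz*); -ob when the stem ends in a non-sibilant consonant (*goshuh*, *ket*); -izi when the stem ends in a vowel (*dezvedi*, *taze*).
The final sound of *ketivti* is /i/, which is a vowel, so the suffix is -izi, giving *ketivtiizi*.
Since the final sound of *ulez* is /z/ (a sibilant), it takes -ef, giving *ulezef*.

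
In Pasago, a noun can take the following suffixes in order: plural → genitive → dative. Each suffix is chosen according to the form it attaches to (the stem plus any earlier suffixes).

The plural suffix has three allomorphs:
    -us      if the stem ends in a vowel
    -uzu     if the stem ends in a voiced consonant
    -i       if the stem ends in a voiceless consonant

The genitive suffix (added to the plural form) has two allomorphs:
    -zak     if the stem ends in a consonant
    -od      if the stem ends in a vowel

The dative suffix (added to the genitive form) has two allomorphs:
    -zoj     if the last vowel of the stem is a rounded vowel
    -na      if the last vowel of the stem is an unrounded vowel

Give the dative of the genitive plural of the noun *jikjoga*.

*jikjoga*: final sound = /a/, a vowel → -us → *jikjogaus*.
The plural form *jikjogaus* — final sound /s/ (a consonant) → -zak → *jikjogauszak*.
The genitive form *jikjogauszak*: last vowel = /a/, an unrounded vowel → -na → *jikjogauszakna*.

jikjogauszakna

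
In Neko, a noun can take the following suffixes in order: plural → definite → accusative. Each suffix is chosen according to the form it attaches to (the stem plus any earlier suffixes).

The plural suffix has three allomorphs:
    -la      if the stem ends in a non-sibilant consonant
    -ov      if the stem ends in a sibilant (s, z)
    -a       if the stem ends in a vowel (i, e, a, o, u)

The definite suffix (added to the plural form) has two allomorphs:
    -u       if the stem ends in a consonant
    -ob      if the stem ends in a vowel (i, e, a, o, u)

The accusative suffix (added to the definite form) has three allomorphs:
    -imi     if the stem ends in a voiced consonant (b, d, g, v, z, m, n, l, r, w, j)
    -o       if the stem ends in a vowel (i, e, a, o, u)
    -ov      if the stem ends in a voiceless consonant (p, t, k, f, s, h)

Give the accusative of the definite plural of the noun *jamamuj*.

jamamujlaobimi

*jamamuj*: final sound = /j/, a non-sibilant consonant → -la → *jamamujla*.
The plural form *jamamujla* — final sound /a/ (a vowel) → -ob → *jamamujlaob*.
The final sound of the definite form *jamamujlaob* is /b/, which is a voiced consonant, so the accusative suffix is -imi, giving *jamamujlaobimi*.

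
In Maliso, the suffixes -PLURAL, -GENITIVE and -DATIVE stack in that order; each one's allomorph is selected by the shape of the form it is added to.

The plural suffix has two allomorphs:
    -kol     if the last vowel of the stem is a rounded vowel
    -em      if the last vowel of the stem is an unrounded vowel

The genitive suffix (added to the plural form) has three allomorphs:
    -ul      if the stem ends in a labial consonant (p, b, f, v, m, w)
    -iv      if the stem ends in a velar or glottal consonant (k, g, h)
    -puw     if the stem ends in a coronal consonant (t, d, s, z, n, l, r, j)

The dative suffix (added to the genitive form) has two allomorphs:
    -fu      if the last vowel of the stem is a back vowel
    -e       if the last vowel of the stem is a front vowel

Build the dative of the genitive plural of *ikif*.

*ikif* — last vowel /i/ (an unrounded vowel) → -em → *ikifem*.
Since the final consonant of the plural form *ikifem* is /m/ (labial), it takes -ul, giving *ikifemul*.
The genitive form *ikifemul* — last vowel /u/ (a back vowel) → -fu → *ikifemulfu*.

ikifemulfu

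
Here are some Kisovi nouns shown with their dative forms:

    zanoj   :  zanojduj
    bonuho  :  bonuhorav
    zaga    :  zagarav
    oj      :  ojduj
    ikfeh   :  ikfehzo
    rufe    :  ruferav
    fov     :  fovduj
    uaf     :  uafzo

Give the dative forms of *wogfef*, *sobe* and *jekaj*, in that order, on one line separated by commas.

wogfefzo, soberav, jekajduj

The alternation tracks the final sound of the stem — -zo when the stem ends in a voiceless consonant (*ikfeh*, *uaf*); -duj when the stem ends in a voiced consonant (*zanoj*, *oj*, *fov*); -rav when the stem ends in a vowel (*bonuho*, *zaga*, *rufe*).
*wogfef*: final sound = /f/, a voiceless consonant → -zo → *wogfefzo*.
Since the final sound of *sobe* is /e/ (a vowel), it takes -rav, giving *soberav*.
Since the final sound of *jekaj* is /j/ (a voiced consonant), it takes -duj, giving *jekajduj*.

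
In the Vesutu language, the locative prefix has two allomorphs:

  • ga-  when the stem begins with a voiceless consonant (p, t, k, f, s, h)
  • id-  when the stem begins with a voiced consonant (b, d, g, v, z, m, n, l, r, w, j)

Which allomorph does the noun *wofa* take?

id-

The first consonant of *wofa* is /w/, which is voiced, so the prefix is id-.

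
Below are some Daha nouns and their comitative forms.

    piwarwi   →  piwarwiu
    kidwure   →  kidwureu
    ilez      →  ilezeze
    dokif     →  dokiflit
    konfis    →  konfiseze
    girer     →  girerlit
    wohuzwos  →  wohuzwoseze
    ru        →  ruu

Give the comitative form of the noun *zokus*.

zokuseze

The alternation tracks the final sound of the stem — -eze when the stem ends in a sibilant (*ilez*, *konfis*, *wohuzwos*); -lit when the stem ends in a non-sibilant consonant (*dokif*, *girer*); -u when the stem ends in a vowel (*piwarwi*, *kidwure*, *ru*).
*zokus*: final sound = /s/, a sibilant → -eze → *zokuseze*.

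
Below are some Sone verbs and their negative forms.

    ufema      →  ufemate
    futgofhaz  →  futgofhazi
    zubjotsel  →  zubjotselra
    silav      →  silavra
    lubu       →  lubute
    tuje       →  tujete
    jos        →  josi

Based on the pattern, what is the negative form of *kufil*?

The pattern is sibilance of the final sound: -i when the stem ends in a sibilant (*futgofhaz*, *jos*); -ra when the stem ends in a non-sibilant consonant (*zubjotsel*, *silav*); -te when the stem ends in a vowel (*ufema*, *lubu*, *tuje*).
The final sound of *kufil* is /l/, which is a non-sibilant consonant, so the suffix is -ra, giving *kufilra*.

kufilra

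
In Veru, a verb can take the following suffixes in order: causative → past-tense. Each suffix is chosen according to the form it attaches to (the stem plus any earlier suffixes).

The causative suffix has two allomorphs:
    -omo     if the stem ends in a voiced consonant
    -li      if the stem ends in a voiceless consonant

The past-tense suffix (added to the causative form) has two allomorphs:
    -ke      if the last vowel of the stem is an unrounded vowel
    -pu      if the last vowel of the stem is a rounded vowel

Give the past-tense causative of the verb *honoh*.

*honoh*: final consonant = /h/, voiceless → -li → *honohli*.
Since the last vowel of the causative form *honohli* is /i/ (an unrounded vowel), it takes -ke, giving *honohlike*.

honohlike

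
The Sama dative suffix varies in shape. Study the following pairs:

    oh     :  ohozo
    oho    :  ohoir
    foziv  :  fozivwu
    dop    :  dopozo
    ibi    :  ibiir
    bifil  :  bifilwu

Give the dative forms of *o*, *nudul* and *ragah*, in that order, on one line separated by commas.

oir, nudulwu, ragahozo

The suffix is conditioned by the final sound: -ozo when the stem ends in a voiceless consonant (*oh*, *dop*); -wu when the stem ends in a voiced consonant (*foziv*, *bifil*); -ir when the stem ends in a vowel (*oho*, *ibi*).
The final sound of *o* is /o/, which is a vowel, so the suffix is -ir, giving *oir*.
Since the final sound of *nudul* is /l/ (a voiced consonant), it takes -wu, giving *nudulwu*.
*ragah* — final sound /h/ (a voiceless consonant) → -ozo → *ragahozo*.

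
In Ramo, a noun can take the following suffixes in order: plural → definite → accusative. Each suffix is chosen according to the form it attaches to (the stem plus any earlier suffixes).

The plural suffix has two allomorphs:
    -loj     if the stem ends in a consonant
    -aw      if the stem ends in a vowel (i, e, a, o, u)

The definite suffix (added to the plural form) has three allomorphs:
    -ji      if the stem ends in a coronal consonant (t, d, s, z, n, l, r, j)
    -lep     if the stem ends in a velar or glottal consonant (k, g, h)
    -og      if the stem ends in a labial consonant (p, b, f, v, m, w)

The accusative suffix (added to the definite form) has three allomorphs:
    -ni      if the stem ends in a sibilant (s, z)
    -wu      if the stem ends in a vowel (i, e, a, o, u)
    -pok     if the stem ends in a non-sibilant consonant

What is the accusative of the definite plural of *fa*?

*fa*: final sound = /a/, a vowel → -aw → *faaw*.
The plural form *faaw* — final consonant /w/ (labial) → -og → *faawog*.
The definite form *faawog* — final sound /g/ (a non-sibilant consonant) → -pok → *faawogpok*.

faawogpok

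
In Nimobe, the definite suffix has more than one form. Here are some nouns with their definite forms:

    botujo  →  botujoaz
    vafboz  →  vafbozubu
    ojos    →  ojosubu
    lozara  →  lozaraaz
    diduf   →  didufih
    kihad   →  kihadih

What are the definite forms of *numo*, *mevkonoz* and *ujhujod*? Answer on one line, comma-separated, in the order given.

numoaz, mevkonozubu, ujhujodih

The suffix is conditioned by the final sound: -ubu when the stem ends in a sibilant (*vafboz*, *ojos*); -ih when the stem ends in a non-sibilant consonant (*diduf*, *kihad*); -az when the stem ends in a vowel (*botujo*, *lozara*).
Since the final sound of *numo* is /o/ (a vowel), it takes -az, giving *numoaz*.
*mevkonoz*: final sound = /z/, a sibilant → -ubu → *mevkonozubu*.
*ujhujod*: final sound = /d/, a non-sibilant consonant → -ih → *ujhujodih*.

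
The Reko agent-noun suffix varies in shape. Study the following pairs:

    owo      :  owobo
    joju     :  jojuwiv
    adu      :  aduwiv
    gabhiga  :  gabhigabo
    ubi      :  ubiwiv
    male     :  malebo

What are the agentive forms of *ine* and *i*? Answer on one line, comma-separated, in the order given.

Looking at the last vowel of each stem: -wiv when the last vowel of the stem is a high vowel (*joju*, *adu*, *ubi*); -bo when the last vowel of the stem is a non-high vowel (*owo*, *gabhiga*, *male*).
The last vowel of *ine* is /e/, which is a non-high vowel, so the suffix is -bo, giving *inebo*.
*i*: last vowel = /i/, a high vowel → -wiv → *iwiv*.

inebo, iwiv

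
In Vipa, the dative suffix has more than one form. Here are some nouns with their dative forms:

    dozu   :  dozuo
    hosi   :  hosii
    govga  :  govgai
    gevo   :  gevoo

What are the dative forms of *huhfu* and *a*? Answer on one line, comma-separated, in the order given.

Looking at the last vowel of each stem: -o when the last vowel of the stem is a rounded vowel (*dozu*, *gevo*); -i when the last vowel of the stem is an unrounded vowel (*hosi*, *govga*).
Since the last vowel of *huhfu* is /u/ (a rounded vowel), it takes -o, giving *huhfuo*.
The last vowel of *a* is /a/, which is an unrounded vowel, so the suffix is -i, giving *ai*.

huhfuo, ai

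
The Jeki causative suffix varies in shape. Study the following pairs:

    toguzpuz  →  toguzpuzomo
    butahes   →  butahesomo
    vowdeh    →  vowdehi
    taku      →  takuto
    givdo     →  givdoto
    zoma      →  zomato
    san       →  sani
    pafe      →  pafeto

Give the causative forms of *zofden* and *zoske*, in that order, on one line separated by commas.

zofdeni, zosketo

The alternation tracks the final sound of the stem — -omo when the stem ends in a sibilant (*toguzpuz*, *butahes*); -i when the stem ends in a non-sibilant consonant (*vowdeh*, *san*); -to when the stem ends in a vowel (*taku*, *givdo*, *zoma*, *pafe*).
*zofden*: final sound = /n/, a non-sibilant consonant → -i → *zofdeni*.
*zoske* — final sound /e/ (a vowel) → -to → *zosketo*.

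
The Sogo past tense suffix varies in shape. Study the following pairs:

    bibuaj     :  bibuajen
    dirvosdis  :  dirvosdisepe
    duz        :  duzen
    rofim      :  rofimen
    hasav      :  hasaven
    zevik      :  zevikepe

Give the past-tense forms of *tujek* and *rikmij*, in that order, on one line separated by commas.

tujekepe, rikmijen

Looking at the final consonant of each stem: -epe when the stem ends in a voiceless consonant (*dirvosdis*, *zevik*); -en when the stem ends in a voiced consonant (*bibuaj*, *duz*, *rofim*, *hasav*).
*tujek* — final consonant /k/ (voiceless) → -epe → *tujekepe*.
*rikmij*: final consonant = /j/, voiced → -en → *rikmijen*.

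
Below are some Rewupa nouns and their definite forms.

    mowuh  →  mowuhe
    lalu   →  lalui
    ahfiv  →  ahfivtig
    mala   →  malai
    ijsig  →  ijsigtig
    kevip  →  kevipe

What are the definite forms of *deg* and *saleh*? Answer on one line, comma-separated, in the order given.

The pattern is voicing of the final sound: -e when the stem ends in a voiceless consonant (*mowuh*, *kevip*); -tig when the stem ends in a voiced consonant (*ahfiv*, *ijsig*); -i when the stem ends in a vowel (*lalu*, *mala*).
Since the final sound of *deg* is /g/ (a voiced consonant), it takes -tig, giving *degtig*.
Since the final sound of *saleh* is /h/ (a voiceless consonant), it takes -e, giving *salehe*.

degtig, salehe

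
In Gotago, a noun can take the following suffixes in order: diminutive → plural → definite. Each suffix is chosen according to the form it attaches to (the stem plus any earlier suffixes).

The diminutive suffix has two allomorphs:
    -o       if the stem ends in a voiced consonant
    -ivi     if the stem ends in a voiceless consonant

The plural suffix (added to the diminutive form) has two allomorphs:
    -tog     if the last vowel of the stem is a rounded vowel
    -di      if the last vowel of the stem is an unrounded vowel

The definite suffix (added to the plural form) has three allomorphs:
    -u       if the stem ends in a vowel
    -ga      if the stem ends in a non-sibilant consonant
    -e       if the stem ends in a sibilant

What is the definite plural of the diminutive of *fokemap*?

fokemapividiu

*fokemap* — final consonant /p/ (voiceless) → -ivi → *fokemapivi*.
The diminutive form *fokemapivi* — last vowel /i/ (an unrounded vowel) → -di → *fokemapividi*.
The final sound of the plural form *fokemapividi* is /i/, which is a vowel, so the definite suffix is -u, giving *fokemapividiu*.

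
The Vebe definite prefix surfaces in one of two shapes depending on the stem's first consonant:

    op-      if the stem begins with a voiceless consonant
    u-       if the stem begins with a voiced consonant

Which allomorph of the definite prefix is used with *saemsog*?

op-

*saemsog* — first consonant /s/ (voiceless) → op-.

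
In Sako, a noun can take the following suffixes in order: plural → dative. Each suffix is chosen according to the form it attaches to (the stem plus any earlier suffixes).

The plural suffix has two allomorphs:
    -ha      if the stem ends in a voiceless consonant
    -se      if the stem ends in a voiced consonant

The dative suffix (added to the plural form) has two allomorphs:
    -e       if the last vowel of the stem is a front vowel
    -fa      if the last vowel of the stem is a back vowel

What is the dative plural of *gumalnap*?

Since the final consonant of *gumalnap* is /p/ (voiceless), it takes -ha, giving *gumalnapha*.
The plural form *gumalnapha*: last vowel = /a/, a back vowel → -fa → *gumalnaphafa*.

gumalnaphafa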